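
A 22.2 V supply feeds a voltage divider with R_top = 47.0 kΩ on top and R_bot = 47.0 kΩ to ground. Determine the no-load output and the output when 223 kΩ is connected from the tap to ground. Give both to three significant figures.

Unloaded: 11.1 V; loaded: 10.0 V

Open-circuit: V = 22.2 × 47.0/(47.0 + 47.0) = 11.1 V.
With the load, R_bot becomes R_bot‖R_L = 38.82 kΩ, so V = 22.2 × 38.82/85.82 = 10.0 V.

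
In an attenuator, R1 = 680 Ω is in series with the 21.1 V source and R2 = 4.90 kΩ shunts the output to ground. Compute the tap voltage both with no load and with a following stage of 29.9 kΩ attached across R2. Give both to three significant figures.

Open-circuit: V = 21.1 × 4900/(680 + 4900) = 18.5 V.
With the load, R2 becomes R2‖R_L = 4210 Ω, so V = 21.1 × 4210/4890 = 18.2 V.

Unloaded: 18.5 V; loaded: 18.2 V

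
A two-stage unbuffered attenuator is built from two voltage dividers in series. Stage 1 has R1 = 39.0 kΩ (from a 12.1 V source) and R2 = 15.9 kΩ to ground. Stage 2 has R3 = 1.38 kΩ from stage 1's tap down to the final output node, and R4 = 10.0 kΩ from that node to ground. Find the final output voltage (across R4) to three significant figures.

Stage 2 presents R3+R4 = 11.38 kΩ as a load on stage 1's tap.
Stage 1's lower leg becomes R2‖(R3+R4) = 6.633 kΩ, so V_mid = 12.1 × 6.633/45.63 = 1.759 V.
Stage 2 is itself unloaded: V_out = V_mid × R4/(R3+R4) = 1.759 × 10.0/11.38 = 1.55 V.

V_out ≈ 1.55 V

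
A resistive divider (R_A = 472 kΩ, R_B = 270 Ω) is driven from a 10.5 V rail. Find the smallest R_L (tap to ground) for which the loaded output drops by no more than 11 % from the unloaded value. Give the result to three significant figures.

R_L(min) ≈ 2.18 kΩ

Output resistance R_th = R_A‖R_B = (472000 × 270)/472300 = 269.8 Ω.
The fractional drop is R_th/(R_th + R_L); requiring this ≤ 0.110 gives R_L ≥ R_th(1/0.110 − 1) = 269.8 × 8.091 = 2.18 kΩ.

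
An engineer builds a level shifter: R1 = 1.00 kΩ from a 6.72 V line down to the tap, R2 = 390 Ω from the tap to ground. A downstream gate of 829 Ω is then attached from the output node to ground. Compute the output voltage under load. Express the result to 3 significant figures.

The load sits in parallel with R2: R2‖R_L = (390 × 829) / (390 + 829) = 265.2 Ω.
V_out = 6.72 × 265.2 / (1000 + 265.2) = 6.72 × 265.2/1265 = 1.41 V.

V_out ≈ 1.41 V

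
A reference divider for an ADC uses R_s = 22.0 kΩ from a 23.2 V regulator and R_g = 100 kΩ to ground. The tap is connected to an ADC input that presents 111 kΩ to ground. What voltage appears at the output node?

The load sits in parallel with R_g: R_g‖R_L = (100 × 111) / (100 + 111) = 52.61 kΩ.
V_out = 23.2 × 52.61 / (22.0 + 52.61) = 23.2 × 52.61/74.61 = 16.4 V.

V_out ≈ 16.4 V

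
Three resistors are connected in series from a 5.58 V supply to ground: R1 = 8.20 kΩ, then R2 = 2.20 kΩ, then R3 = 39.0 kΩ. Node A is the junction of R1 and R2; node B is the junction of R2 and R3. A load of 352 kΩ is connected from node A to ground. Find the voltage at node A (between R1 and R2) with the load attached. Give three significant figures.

Below node A the series string R2+R3 = 41.20 kΩ sits in parallel with the 352 kΩ load: 36.88 kΩ.
V_A = 5.58 × 36.88/(8.20 + 36.88) = 4.57 V.

V ≈ 4.57 V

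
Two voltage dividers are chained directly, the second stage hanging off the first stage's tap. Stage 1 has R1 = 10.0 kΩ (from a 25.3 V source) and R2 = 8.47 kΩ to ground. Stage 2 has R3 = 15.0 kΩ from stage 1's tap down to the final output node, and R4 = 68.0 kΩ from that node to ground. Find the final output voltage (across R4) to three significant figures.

V_out ≈ 9.01 V

Stage 2 presents R3+R4 = 83.00 kΩ as a load on stage 1's tap.
Stage 1's lower leg becomes R2‖(R3+R4) = 7.686 kΩ, so V_mid = 25.3 × 7.686/17.69 = 10.99 V.
Stage 2 is itself unloaded: V_out = V_mid × R4/(R3+R4) = 10.99 × 68.0/83.00 = 9.01 V.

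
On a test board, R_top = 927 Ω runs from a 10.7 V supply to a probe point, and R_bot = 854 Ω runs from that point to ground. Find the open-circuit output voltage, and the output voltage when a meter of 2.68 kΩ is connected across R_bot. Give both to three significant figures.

Open-circuit: V = 10.7 × 854/(927 + 854) = 5.13 V.
With the load, R_bot becomes R_bot‖R_L = 647.6 Ω, so V = 10.7 × 647.6/1575 = 4.40 V.

Unloaded: 5.13 V; loaded: 4.40 V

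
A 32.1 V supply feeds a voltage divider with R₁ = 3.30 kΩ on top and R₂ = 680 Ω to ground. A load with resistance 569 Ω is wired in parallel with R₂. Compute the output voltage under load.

V_out ≈ 2.75 V

The load sits in parallel with R₂: R₂‖R_L = (680 × 569) / (680 + 569) = 309.8 Ω.
V_out = 32.1 × 309.8 / (3300 + 309.8) = 32.1 × 309.8/3610 = 2.75 V.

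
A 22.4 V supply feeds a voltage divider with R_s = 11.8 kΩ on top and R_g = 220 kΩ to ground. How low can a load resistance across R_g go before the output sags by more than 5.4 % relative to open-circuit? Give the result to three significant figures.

R_L(min) ≈ 196 kΩ

Output resistance R_th = R_s‖R_g = (11.8 × 220)/231.8 = 11.20 kΩ.
The fractional drop is R_th/(R_th + R_L); requiring this ≤ 0.0540 gives R_L ≥ R_th(1/0.0540 − 1) = 11.20 × 17.52 = 196 kΩ.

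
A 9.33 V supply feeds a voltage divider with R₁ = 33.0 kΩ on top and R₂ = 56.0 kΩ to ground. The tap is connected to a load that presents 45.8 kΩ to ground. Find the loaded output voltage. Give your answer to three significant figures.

The load sits in parallel with R₂: R₂‖R_L = (56.0 × 45.8) / (56.0 + 45.8) = 25.19 kΩ.
V_out = 9.33 × 25.19 / (33.0 + 25.19) = 9.33 × 25.19/58.19 = 4.04 V.

V_out ≈ 4.04 V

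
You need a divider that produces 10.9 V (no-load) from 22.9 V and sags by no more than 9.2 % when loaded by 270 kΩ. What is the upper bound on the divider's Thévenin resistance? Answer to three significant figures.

Loading drop = R_th/(R_th + R_L) ≤ 0.0920, so R_th ≤ R_L · ε/(1−ε) = 270 kΩ × 0.0920/0.9080 = 27.4 kΩ.
(Any R1, R2 with R2/(R1+R2) = 0.476 and R1‖R2 ≤ 27.4 kΩ will meet the spec.)

R_th ≤ 27.4 kΩ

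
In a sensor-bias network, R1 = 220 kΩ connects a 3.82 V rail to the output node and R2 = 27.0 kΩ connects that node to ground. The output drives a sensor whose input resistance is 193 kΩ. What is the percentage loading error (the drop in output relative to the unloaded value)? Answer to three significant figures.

11.1 %

Unloaded V = 3.82 × 27.0/247.0 = 0.41757 V.
Loaded: R2‖R_L = 23.69 kΩ, giving V = 3.82 × 23.69/243.7 = 0.37130 V.
Drop = (0.41757 − 0.37130) / 0.41757 = 11.1 %.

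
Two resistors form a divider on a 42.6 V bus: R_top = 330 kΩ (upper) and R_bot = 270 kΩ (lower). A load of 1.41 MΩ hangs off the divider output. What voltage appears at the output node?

The load sits in parallel with R_bot: R_bot‖R_L = (270 × 1410) / (270 + 1410) = 226.6 kΩ.
V_out = 42.6 × 226.6 / (330 + 226.6) = 42.6 × 226.6/556.6 = 17.3 V.

V_out ≈ 17.3 V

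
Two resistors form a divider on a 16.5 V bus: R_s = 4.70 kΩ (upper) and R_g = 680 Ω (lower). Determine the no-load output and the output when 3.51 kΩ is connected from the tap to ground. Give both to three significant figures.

Open-circuit: V = 16.5 × 680/(4700 + 680) = 2.09 V.
With the load, R_g becomes R_g‖R_L = 569.6 Ω, so V = 16.5 × 569.6/5270 = 1.78 V.

Unloaded: 2.09 V; loaded: 1.78 V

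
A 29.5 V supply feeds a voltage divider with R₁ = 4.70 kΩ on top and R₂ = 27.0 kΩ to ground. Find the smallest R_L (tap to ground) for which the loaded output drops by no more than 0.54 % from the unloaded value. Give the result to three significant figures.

R_L(min) ≈ 737 kΩ

Output resistance R_th = R₁‖R₂ = (4.70 × 27.0)/31.70 = 4.003 kΩ.
The fractional drop is R_th/(R_th + R_L); requiring this ≤ 0.00540 gives R_L ≥ R_th(1/0.00540 − 1) = 4.003 × 184.2 = 737 kΩ.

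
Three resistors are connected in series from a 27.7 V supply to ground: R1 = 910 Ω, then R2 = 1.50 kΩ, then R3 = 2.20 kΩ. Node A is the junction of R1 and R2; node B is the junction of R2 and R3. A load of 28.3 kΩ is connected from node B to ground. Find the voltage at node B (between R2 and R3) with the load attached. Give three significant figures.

At node B, R3 is in parallel with the load: R3‖R_L = 2041 Ω.
Below node A the resistance is R2 + (R3‖R_L) = 3541 Ω, so V_A = 27.7 × 3541/4451 = 22.04 V.
Then V_B = V_A × (R3‖R_L)/(R2 + R3‖R_L) = 22.04 × 2041/3541 = 12.7 V.

V ≈ 12.7 V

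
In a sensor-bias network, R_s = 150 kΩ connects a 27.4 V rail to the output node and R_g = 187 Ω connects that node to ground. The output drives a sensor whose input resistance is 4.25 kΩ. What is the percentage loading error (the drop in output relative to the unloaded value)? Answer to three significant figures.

The divider's output (Thévenin) resistance is R_s‖R_g = 186.8 Ω.
Fractional drop under load = R_th/(R_th + R_L) = 186.8 / (186.8 + 4250) = 0.04210.
So the output falls by 4.21 %.

4.21 %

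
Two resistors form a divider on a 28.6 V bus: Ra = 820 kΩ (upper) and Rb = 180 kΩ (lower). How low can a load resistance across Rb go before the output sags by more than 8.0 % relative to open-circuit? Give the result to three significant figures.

Output resistance R_th = Ra‖Rb = (820 × 180)/1000 = 147.6 kΩ.
The fractional drop is R_th/(R_th + R_L); requiring this ≤ 0.0800 gives R_L ≥ R_th(1/0.0800 − 1) = 147.6 × 11.50 = 1.70 MΩ.

R_L(min) ≈ 1.70 MΩ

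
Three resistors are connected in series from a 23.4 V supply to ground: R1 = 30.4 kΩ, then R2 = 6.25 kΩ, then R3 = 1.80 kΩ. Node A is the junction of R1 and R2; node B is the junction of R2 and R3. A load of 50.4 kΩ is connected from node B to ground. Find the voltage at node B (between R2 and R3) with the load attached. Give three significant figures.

At node B, R3 is in parallel with the load: R3‖R_L = 1.738 kΩ.
Below node A the resistance is R2 + (R3‖R_L) = 7.988 kΩ, so V_A = 23.4 × 7.988/38.39 = 4.869 V.
Then V_B = V_A × (R3‖R_L)/(R2 + R3‖R_L) = 4.869 × 1.738/7.988 = 1.06 V.

V ≈ 1.06 V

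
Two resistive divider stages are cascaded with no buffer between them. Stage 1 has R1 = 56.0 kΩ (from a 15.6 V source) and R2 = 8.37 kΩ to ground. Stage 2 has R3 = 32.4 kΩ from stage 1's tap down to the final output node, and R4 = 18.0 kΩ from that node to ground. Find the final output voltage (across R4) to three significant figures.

V_out ≈ 0.633 V

Stage 2 presents R3+R4 = 50.40 kΩ as a load on stage 1's tap.
Stage 1's lower leg becomes R2‖(R3+R4) = 7.178 kΩ, so V_mid = 15.6 × 7.178/63.18 = 1.772 V.
Stage 2 is itself unloaded: V_out = V_mid × R4/(R3+R4) = 1.772 × 18.0/50.40 = 0.633 V.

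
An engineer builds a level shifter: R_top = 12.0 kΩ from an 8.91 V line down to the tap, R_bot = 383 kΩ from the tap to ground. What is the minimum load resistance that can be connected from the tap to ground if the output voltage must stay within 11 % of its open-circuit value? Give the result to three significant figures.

R_L(min) ≈ 94.1 kΩ

Output resistance R_th = R_top‖R_bot = (12.0 × 383)/395.0 = 11.64 kΩ.
The fractional drop is R_th/(R_th + R_L); requiring this ≤ 0.110 gives R_L ≥ R_th(1/0.110 − 1) = 11.64 × 8.091 = 94.1 kΩ.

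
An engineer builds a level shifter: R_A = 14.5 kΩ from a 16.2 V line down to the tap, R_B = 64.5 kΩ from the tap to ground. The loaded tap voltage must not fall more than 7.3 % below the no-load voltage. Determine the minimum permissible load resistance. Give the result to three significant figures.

R_L(min) ≈ 150 kΩ

Output resistance R_th = R_A‖R_B = (14.5 × 64.5)/79.00 = 11.84 kΩ.
The fractional drop is R_th/(R_th + R_L); requiring this ≤ 0.0730 gives R_L ≥ R_th(1/0.0730 − 1) = 11.84 × 12.70 = 150 kΩ.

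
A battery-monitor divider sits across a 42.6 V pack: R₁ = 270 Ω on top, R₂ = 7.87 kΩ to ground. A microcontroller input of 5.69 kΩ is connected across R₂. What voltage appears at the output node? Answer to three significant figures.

V_out ≈ 39.4 V

The load sits in parallel with R₂: R₂‖R_L = (7870 × 5690) / (7870 + 5690) = 3302 Ω.
V_out = 42.6 × 3302 / (270 + 3302) = 42.6 × 3302/3572 = 39.4 V.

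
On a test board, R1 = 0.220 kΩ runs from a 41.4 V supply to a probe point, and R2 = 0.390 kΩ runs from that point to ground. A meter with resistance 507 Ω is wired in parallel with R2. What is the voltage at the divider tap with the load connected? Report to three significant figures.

V_out ≈ 20.7 V

The load sits in parallel with R2: R2‖R_L = (390 × 507) / (390 + 507) = 220.4 Ω.
V_out = 41.4 × 220.4 / (220 + 220.4) = 41.4 × 220.4/440.4 = 20.7 V.
(Unloaded it would have been 26.5 V.)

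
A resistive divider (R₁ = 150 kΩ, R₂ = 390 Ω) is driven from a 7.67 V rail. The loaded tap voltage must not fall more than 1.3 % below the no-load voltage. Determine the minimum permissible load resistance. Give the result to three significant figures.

R_L(min) ≈ 29.5 kΩ

Output resistance R_th = R₁‖R₂ = (150000 × 390)/150400 = 389.0 Ω.
The fractional drop is R_th/(R_th + R_L); requiring this ≤ 0.0130 gives R_L ≥ R_th(1/0.0130 − 1) = 389.0 × 75.92 = 29.5 kΩ.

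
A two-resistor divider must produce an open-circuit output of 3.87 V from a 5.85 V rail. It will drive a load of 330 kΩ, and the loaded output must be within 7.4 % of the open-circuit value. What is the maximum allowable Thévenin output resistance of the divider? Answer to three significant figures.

R_th ≤ 26.4 kΩ

Loading drop = R_th/(R_th + R_L) ≤ 0.0740, so R_th ≤ R_L · ε/(1−ε) = 330 kΩ × 0.0740/0.9260 = 26.4 kΩ.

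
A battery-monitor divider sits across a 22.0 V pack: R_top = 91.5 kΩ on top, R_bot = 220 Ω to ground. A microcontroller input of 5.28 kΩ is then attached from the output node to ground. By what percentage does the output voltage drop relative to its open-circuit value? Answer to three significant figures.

3.99 %

The divider's output (Thévenin) resistance is R_top‖R_bot = 219.5 Ω.
Fractional drop under load = R_th/(R_th + R_L) = 219.5 / (219.5 + 5280) = 0.03991.
So the output falls by 3.99 %.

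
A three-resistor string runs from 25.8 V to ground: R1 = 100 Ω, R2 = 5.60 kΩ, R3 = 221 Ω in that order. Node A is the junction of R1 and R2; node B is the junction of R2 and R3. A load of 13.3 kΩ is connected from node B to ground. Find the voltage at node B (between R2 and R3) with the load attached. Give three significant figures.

V ≈ 0.948 V

At node B, R3 is in parallel with the load: R3‖R_L = 217.4 Ω.
Below node A the resistance is R2 + (R3‖R_L) = 5817 Ω, so V_A = 25.8 × 5817/5917 = 25.36 V.
Then V_B = V_A × (R3‖R_L)/(R2 + R3‖R_L) = 25.36 × 217.4/5817 = 0.948 V.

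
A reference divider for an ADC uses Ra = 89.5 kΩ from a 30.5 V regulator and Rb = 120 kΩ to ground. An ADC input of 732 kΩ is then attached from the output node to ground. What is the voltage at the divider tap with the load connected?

The load sits in parallel with Rb: Rb‖R_L = (120 × 732) / (120 + 732) = 103.1 kΩ.
V_out = 30.5 × 103.1 / (89.5 + 103.1) = 30.5 × 103.1/192.6 = 16.3 V.
(Unloaded it would have been 17.5 V.)

V_out ≈ 16.3 V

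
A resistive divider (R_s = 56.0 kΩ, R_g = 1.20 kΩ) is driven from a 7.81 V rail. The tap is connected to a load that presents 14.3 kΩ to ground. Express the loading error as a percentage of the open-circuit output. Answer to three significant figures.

7.59 %

The divider's output (Thévenin) resistance is R_s‖R_g = 1.175 kΩ.
Fractional drop under load = R_th/(R_th + R_L) = 1.175 / (1.175 + 14.3) = 0.07592.
So the output falls by 7.59 %.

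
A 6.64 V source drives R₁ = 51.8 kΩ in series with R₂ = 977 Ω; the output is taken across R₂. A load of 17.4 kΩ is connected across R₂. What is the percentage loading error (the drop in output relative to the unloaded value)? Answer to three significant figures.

5.22 %

The divider's output (Thévenin) resistance is R₁‖R₂ = 958.9 Ω.
Fractional drop under load = R_th/(R_th + R_L) = 958.9 / (958.9 + 17400) = 0.05223.
So the output falls by 5.22 %.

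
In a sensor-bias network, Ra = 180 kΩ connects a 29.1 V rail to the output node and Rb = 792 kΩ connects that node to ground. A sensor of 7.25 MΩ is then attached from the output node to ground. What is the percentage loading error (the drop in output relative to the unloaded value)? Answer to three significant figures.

The divider's output (Thévenin) resistance is Ra‖Rb = 146.7 kΩ.
Fractional drop under load = R_th/(R_th + R_L) = 146.7 / (146.7 + 7250) = 0.01983.
So the output falls by 1.98 %.

1.98 %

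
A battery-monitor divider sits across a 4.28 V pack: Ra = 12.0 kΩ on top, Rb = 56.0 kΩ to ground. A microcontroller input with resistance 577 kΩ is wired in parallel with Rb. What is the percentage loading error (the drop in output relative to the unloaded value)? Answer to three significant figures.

The divider's output (Thévenin) resistance is Ra‖Rb = 9.882 kΩ.
Fractional drop under load = R_th/(R_th + R_L) = 9.882 / (9.882 + 577) = 0.01684.
So the output falls by 1.68 %.

1.68 %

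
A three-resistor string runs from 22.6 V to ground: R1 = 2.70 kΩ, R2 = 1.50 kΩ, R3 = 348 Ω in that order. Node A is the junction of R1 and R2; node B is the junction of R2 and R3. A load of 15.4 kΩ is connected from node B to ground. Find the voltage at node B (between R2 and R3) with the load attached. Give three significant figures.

At node B, R3 is in parallel with the load: R3‖R_L = 340.3 Ω.
Below node A the resistance is R2 + (R3‖R_L) = 1840 Ω, so V_A = 22.6 × 1840/4540 = 9.160 V.
Then V_B = V_A × (R3‖R_L)/(R2 + R3‖R_L) = 9.160 × 340.3/1840 = 1.69 V.

V ≈ 1.69 V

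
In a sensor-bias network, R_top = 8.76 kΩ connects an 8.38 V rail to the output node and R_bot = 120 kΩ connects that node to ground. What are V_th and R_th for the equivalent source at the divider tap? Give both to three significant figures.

V_th is the open-circuit tap voltage: 8.38 × 120/(8.76 + 120) = 7.81 V.
With the supply zeroed, R_top and R_bot appear in parallel from the tap: R_th = R_top‖R_bot = (8.76 × 120)/128.8 = 8.16 kΩ.

V_th = 7.81 V, R_th = 8.16 kΩ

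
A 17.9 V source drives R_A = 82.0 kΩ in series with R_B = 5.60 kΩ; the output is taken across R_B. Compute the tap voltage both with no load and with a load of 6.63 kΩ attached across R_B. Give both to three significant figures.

Open-circuit: V = 17.9 × 5.60/(82.0 + 5.60) = 1.14 V.
With the load, R_B becomes R_B‖R_L = 3.036 kΩ, so V = 17.9 × 3.036/85.04 = 0.639 V.

Unloaded: 1.14 V; loaded: 0.639 V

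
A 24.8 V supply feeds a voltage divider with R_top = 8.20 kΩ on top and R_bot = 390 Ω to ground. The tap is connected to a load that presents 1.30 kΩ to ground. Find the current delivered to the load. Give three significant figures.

I_L ≈ 0.673 mA

R_bot‖R_L = 300.0 Ω; V_out = 24.8 × 300.0/8500 = 0.8753 V.
I_L = V_out / R_L = 0.8753 / 1.30 kΩ = 0.673 mA.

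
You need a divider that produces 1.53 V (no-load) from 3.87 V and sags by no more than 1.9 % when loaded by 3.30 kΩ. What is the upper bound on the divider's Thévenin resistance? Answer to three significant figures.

R_th ≤ 63.9 Ω

Loading drop = R_th/(R_th + R_L) ≤ 0.0190, so R_th ≤ R_L · ε/(1−ε) = 3.30 kΩ × 0.0190/0.9810 = 63.9 Ω.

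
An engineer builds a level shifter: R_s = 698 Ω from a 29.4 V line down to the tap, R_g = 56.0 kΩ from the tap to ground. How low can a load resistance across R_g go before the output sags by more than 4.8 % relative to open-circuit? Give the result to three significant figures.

R_L(min) ≈ 13.7 kΩ

Output resistance R_th = R_s‖R_g = (698 × 56000)/56700 = 689.4 Ω.
The fractional drop is R_th/(R_th + R_L); requiring this ≤ 0.0480 gives R_L ≥ R_th(1/0.0480 − 1) = 689.4 × 19.83 = 13.7 kΩ.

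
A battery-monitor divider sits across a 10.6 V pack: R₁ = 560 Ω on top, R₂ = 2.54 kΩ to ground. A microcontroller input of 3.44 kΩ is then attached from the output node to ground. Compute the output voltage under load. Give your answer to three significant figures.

V_out ≈ 7.66 V

The load sits in parallel with R₂: R₂‖R_L = (2540 × 3440) / (2540 + 3440) = 1461 Ω.
V_out = 10.6 × 1461 / (560 + 1461) = 10.6 × 1461/2021 = 7.66 V.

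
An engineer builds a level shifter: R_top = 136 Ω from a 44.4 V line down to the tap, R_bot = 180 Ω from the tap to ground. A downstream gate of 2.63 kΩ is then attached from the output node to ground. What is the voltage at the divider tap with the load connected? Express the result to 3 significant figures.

V_out ≈ 24.6 V

The load sits in parallel with R_bot: R_bot‖R_L = (180 × 2630) / (180 + 2630) = 168.5 Ω.
V_out = 44.4 × 168.5 / (136 + 168.5) = 44.4 × 168.5/304.5 = 24.6 V.
(Unloaded it would have been 25.3 V.)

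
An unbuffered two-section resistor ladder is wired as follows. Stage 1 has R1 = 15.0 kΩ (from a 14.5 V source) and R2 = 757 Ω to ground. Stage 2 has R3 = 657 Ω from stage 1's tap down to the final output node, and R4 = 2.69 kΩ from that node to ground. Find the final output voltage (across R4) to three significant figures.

Stage 2 presents R3+R4 = 3347 Ω as a load on stage 1's tap.
Stage 1's lower leg becomes R2‖(R3+R4) = 617.4 Ω, so V_mid = 14.5 × 617.4/15620 = 0.5732 V.
Stage 2 is itself unloaded: V_out = V_mid × R4/(R3+R4) = 0.5732 × 2690/3347 = 0.461 V.

V_out ≈ 0.461 V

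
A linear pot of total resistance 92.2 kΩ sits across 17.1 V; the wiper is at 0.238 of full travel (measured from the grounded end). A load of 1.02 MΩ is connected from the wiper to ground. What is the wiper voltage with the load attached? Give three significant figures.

V ≈ 4.00 V

The wiper splits the pot into (1−α)R = 70.26 kΩ above and αR = 21.94 kΩ below.
Lower section ‖ load = 21.48 kΩ.
V_wiper = 17.1 × 21.48/(70.26 + 21.48) = 4.00 V.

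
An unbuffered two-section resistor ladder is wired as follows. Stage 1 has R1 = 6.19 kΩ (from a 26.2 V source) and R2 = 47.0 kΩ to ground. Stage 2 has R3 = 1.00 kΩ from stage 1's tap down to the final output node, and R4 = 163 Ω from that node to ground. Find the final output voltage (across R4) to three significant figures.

V_out ≈ 0.569 V

Stage 2 presents R3+R4 = 1163 Ω as a load on stage 1's tap.
Stage 1's lower leg becomes R2‖(R3+R4) = 1135 Ω, so V_mid = 26.2 × 1135/7325 = 4.059 V.
Stage 2 is itself unloaded: V_out = V_mid × R4/(R3+R4) = 4.059 × 163/1163 = 0.569 V.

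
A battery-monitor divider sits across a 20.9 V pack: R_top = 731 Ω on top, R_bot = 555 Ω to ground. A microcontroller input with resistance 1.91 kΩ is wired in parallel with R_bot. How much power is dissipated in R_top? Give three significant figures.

Total resistance from the source is R_top + (R_bot‖R_L) = 1161 Ω, so I = 20.9/1161 Ω = 18.00 mA.
P = I²·R_top = (18.00 mA)² × 731 Ω = 237 mW.

P ≈ 237 mW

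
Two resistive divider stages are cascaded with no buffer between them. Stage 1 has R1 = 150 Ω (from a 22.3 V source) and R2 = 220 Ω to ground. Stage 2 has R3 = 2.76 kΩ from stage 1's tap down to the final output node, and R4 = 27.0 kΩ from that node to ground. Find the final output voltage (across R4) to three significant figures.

V_out ≈ 12.0 V

Stage 2 presents R3+R4 = 29760 Ω as a load on stage 1's tap.
Stage 1's lower leg becomes R2‖(R3+R4) = 218.4 Ω, so V_mid = 22.3 × 218.4/368.4 = 13.22 V.
Stage 2 is itself unloaded: V_out = V_mid × R4/(R3+R4) = 13.22 × 27000/29760 = 12.0 V.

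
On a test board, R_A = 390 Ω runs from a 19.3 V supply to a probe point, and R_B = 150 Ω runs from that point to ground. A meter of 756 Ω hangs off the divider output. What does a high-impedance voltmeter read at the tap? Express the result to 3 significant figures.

V_out ≈ 4.69 V

The load sits in parallel with R_B: R_B‖R_L = (150 × 756) / (150 + 756) = 125.2 Ω.
V_out = 19.3 × 125.2 / (390 + 125.2) = 19.3 × 125.2/515.2 = 4.69 V.
(Unloaded it would have been 5.36 V.)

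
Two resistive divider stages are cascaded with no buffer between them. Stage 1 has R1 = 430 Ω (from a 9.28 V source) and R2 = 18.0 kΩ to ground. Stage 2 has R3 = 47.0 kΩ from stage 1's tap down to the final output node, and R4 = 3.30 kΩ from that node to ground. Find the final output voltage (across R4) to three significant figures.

Stage 2 presents R3+R4 = 50300 Ω as a load on stage 1's tap.
Stage 1's lower leg becomes R2‖(R3+R4) = 13260 Ω, so V_mid = 9.28 × 13260/13690 = 8.988 V.
Stage 2 is itself unloaded: V_out = V_mid × R4/(R3+R4) = 8.988 × 3300/50300 = 0.590 V.

V_out ≈ 0.590 V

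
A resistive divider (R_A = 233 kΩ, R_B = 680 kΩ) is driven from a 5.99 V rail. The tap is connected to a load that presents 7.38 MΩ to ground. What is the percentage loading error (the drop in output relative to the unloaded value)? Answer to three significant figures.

The divider's output (Thévenin) resistance is R_A‖R_B = 173.5 kΩ.
Fractional drop under load = R_th/(R_th + R_L) = 173.5 / (173.5 + 7380) = 0.02297.
So the output falls by 2.30 %.

2.30 %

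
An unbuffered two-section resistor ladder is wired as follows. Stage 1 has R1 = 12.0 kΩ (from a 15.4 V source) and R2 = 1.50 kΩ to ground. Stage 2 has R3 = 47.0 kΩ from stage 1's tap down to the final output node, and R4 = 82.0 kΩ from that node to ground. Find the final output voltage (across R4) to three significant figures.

Stage 2 presents R3+R4 = 129.0 kΩ as a load on stage 1's tap.
Stage 1's lower leg becomes R2‖(R3+R4) = 1.483 kΩ, so V_mid = 15.4 × 1.483/13.48 = 1.694 V.
Stage 2 is itself unloaded: V_out = V_mid × R4/(R3+R4) = 1.694 × 82.0/129.0 = 1.08 V.

V_out ≈ 1.08 V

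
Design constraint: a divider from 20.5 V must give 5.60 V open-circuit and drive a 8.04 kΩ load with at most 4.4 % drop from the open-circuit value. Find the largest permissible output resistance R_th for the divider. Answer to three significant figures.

Loading drop = R_th/(R_th + R_L) ≤ 0.0440, so R_th ≤ R_L · ε/(1−ε) = 8.04 kΩ × 0.0440/0.9560 = 370 Ω.

R_th ≤ 370 Ω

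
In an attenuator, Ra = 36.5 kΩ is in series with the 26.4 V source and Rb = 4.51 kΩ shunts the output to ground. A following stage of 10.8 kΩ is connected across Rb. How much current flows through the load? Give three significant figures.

Rb‖R_L = 3.181 kΩ; V_out = 26.4 × 3.181/39.68 = 2.117 V.
I_L = V_out / R_L = 2.117 / 10.8 kΩ = 0.196 mA.

I_L ≈ 0.196 mA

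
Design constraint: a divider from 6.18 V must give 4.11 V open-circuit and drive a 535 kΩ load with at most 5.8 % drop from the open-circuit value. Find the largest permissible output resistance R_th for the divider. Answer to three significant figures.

R_th ≤ 32.9 kΩ

Loading drop = R_th/(R_th + R_L) ≤ 0.0580, so R_th ≤ R_L · ε/(1−ε) = 535 kΩ × 0.0580/0.9420 = 32.9 kΩ.
(Any R1, R2 with R2/(R1+R2) = 0.665 and R1‖R2 ≤ 32.9 kΩ will meet the spec.)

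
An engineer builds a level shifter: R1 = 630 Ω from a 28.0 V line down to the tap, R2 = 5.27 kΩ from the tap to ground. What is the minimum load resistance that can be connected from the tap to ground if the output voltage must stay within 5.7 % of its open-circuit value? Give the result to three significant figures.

Output resistance R_th = R1‖R2 = (630 × 5270)/5900 = 562.7 Ω.
The fractional drop is R_th/(R_th + R_L); requiring this ≤ 0.0570 gives R_L ≥ R_th(1/0.0570 − 1) = 562.7 × 16.54 = 9.31 kΩ.

R_L(min) ≈ 9.31 kΩ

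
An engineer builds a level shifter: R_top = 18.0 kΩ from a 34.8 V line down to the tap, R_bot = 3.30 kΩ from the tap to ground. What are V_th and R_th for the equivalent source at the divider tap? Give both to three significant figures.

V_th = 5.39 V, R_th = 2.79 kΩ

V_th is the open-circuit tap voltage: 34.8 × 3.30/(18.0 + 3.30) = 5.39 V.
With the supply zeroed, R_top and R_bot appear in parallel from the tap: R_th = R_top‖R_bot = (18.0 × 3.30)/21.30 = 2.79 kΩ.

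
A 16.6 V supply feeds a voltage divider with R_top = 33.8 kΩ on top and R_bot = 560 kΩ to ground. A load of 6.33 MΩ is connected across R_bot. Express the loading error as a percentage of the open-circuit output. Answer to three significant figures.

The divider's output (Thévenin) resistance is R_top‖R_bot = 31.88 kΩ.
Fractional drop under load = R_th/(R_th + R_L) = 31.88 / (31.88 + 6330) = 0.005010.
So the output falls by 0.501 %.

0.501 %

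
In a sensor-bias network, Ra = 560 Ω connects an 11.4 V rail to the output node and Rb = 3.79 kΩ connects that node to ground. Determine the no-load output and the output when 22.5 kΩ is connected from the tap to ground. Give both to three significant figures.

Open-circuit: V = 11.4 × 3790/(560 + 3790) = 9.93 V.
With the load, Rb becomes Rb‖R_L = 3244 Ω, so V = 11.4 × 3244/3804 = 9.72 V.

Unloaded: 9.93 V; loaded: 9.72 V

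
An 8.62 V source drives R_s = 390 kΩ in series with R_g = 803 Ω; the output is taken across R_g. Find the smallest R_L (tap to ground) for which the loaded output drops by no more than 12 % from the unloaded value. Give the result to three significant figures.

R_L(min) ≈ 5.88 kΩ

Output resistance R_th = R_s‖R_g = (390000 × 803)/390800 = 801.4 Ω.
The fractional drop is R_th/(R_th + R_L); requiring this ≤ 0.120 gives R_L ≥ R_th(1/0.120 − 1) = 801.4 × 7.333 = 5.88 kΩ.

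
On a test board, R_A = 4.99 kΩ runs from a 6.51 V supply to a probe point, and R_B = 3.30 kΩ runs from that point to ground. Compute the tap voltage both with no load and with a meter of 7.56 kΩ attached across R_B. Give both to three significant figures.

Open-circuit: V = 6.51 × 3.30/(4.99 + 3.30) = 2.59 V.
With the load, R_B becomes R_B‖R_L = 2.297 kΩ, so V = 6.51 × 2.297/7.287 = 2.05 V.

Unloaded: 2.59 V; loaded: 2.05 V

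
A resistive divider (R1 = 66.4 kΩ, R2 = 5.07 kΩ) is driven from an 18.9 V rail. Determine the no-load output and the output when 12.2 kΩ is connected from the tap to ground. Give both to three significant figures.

Unloaded: 1.34 V; loaded: 0.967 V

Open-circuit: V = 18.9 × 5.07/(66.4 + 5.07) = 1.34 V.
With the load, R2 becomes R2‖R_L = 3.582 kΩ, so V = 18.9 × 3.582/69.98 = 0.967 V.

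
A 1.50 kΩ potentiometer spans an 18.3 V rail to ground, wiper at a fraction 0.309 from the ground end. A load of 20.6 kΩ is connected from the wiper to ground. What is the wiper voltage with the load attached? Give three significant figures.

The wiper splits the pot into (1−α)R = 1036 Ω above and αR = 463.5 Ω below.
Lower section ‖ load = 453.3 Ω.
V_wiper = 18.3 × 453.3/(1036 + 453.3) = 5.57 V.

V ≈ 5.57 V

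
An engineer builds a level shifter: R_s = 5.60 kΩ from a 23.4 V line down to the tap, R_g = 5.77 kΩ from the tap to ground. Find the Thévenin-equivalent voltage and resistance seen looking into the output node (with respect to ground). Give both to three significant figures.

V_th = 11.9 V, R_th = 2.84 kΩ

V_th is the open-circuit tap voltage: 23.4 × 5.77/(5.60 + 5.77) = 11.9 V.
With the supply zeroed, R_s and R_g appear in parallel from the tap: R_th = R_s‖R_g = (5.60 × 5.77)/11.37 = 2.84 kΩ.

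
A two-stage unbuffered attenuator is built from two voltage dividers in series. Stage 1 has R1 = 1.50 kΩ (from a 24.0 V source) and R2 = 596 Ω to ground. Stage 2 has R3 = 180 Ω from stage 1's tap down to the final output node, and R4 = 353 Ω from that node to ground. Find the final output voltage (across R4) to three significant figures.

V_out ≈ 2.51 V

Stage 2 presents R3+R4 = 533.0 Ω as a load on stage 1's tap.
Stage 1's lower leg becomes R2‖(R3+R4) = 281.4 Ω, so V_mid = 24.0 × 281.4/1781 = 3.791 V.
Stage 2 is itself unloaded: V_out = V_mid × R4/(R3+R4) = 3.791 × 353/533.0 = 2.51 V.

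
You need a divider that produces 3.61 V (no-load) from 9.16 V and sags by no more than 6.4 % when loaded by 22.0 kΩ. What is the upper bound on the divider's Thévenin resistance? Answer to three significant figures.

Loading drop = R_th/(R_th + R_L) ≤ 0.0640, so R_th ≤ R_L · ε/(1−ε) = 22.0 kΩ × 0.0640/0.9360 = 1.50 kΩ.

R_th ≤ 1.50 kΩ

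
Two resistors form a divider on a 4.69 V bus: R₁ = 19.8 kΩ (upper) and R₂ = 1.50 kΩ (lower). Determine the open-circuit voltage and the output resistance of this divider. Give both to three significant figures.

V_th = 0.330 V, R_th = 1.39 kΩ

V_th is the open-circuit tap voltage: 4.69 × 1.50/(19.8 + 1.50) = 0.330 V.
With the supply zeroed, R₁ and R₂ appear in parallel from the tap: R_th = R₁‖R₂ = (19.8 × 1.50)/21.30 = 1.39 kΩ.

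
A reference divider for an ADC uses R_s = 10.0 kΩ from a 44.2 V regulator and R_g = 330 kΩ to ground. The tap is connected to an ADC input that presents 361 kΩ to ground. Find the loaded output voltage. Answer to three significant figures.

The load sits in parallel with R_g: R_g‖R_L = (330 × 361) / (330 + 361) = 172.4 kΩ.
V_out = 44.2 × 172.4 / (10.0 + 172.4) = 44.2 × 172.4/182.4 = 41.8 V.
(Unloaded it would have been 42.9 V.)

V_out ≈ 41.8 V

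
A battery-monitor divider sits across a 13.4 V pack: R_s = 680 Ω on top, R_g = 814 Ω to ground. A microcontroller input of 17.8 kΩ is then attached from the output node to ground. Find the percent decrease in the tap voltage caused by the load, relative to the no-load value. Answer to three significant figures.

The divider's output (Thévenin) resistance is R_s‖R_g = 370.5 Ω.
Fractional drop under load = R_th/(R_th + R_L) = 370.5 / (370.5 + 17800) = 0.02039.
So the output falls by 2.04 %.

2.04 %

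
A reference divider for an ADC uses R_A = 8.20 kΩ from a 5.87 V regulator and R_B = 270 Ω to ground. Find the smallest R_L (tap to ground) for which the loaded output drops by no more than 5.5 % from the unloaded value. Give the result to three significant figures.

R_L(min) ≈ 4.49 kΩ

Output resistance R_th = R_A‖R_B = (8200 × 270)/8470 = 261.4 Ω.
The fractional drop is R_th/(R_th + R_L); requiring this ≤ 0.0550 gives R_L ≥ R_th(1/0.0550 − 1) = 261.4 × 17.18 = 4.49 kΩ.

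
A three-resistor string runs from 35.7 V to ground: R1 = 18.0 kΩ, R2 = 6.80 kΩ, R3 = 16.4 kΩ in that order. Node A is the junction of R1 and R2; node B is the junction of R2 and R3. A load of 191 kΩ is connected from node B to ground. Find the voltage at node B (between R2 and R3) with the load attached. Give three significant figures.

At node B, R3 is in parallel with the load: R3‖R_L = 15.10 kΩ.
Below node A the resistance is R2 + (R3‖R_L) = 21.90 kΩ, so V_A = 35.7 × 21.90/39.90 = 19.60 V.
Then V_B = V_A × (R3‖R_L)/(R2 + R3‖R_L) = 19.60 × 15.10/21.90 = 13.5 V.

V ≈ 13.5 V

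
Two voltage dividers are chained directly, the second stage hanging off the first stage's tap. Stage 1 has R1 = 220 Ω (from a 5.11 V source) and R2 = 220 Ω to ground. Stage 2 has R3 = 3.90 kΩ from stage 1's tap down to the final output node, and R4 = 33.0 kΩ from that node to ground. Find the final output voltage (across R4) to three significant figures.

V_out ≈ 2.28 V

Stage 2 presents R3+R4 = 36900 Ω as a load on stage 1's tap.
Stage 1's lower leg becomes R2‖(R3+R4) = 218.7 Ω, so V_mid = 5.11 × 218.7/438.7 = 2.547 V.
Stage 2 is itself unloaded: V_out = V_mid × R4/(R3+R4) = 2.547 × 33000/36900 = 2.28 V.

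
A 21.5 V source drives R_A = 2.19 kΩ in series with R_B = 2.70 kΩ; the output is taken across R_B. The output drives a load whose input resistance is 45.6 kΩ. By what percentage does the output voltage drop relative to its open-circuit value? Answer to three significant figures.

2.58 %

The divider's output (Thévenin) resistance is R_A‖R_B = 1.209 kΩ.
Fractional drop under load = R_th/(R_th + R_L) = 1.209 / (1.209 + 45.6) = 0.02583.
So the output falls by 2.58 %.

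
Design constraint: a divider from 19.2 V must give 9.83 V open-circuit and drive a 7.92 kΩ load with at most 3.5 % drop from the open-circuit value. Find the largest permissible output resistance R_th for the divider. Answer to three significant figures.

Loading drop = R_th/(R_th + R_L) ≤ 0.0350, so R_th ≤ R_L · ε/(1−ε) = 7.92 kΩ × 0.0350/0.9650 = 287 Ω.
(Any R1, R2 with R2/(R1+R2) = 0.512 and R1‖R2 ≤ 287 Ω will meet the spec.)

R_th ≤ 287 Ω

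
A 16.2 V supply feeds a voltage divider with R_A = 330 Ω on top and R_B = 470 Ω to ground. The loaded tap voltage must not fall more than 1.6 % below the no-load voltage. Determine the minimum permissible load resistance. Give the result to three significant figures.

R_L(min) ≈ 11.9 kΩ

Output resistance R_th = R_A‖R_B = (330 × 470)/800.0 = 193.9 Ω.
The fractional drop is R_th/(R_th + R_L); requiring this ≤ 0.0160 gives R_L ≥ R_th(1/0.0160 − 1) = 193.9 × 61.50 = 11.9 kΩ.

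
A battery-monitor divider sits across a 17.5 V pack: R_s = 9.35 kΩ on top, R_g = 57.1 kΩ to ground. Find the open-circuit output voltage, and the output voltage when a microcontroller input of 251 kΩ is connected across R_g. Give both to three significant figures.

Unloaded: 15.0 V; loaded: 14.6 V

Open-circuit: V = 17.5 × 57.1/(9.35 + 57.1) = 15.0 V.
With the load, R_g becomes R_g‖R_L = 46.52 kΩ, so V = 17.5 × 46.52/55.87 = 14.6 V.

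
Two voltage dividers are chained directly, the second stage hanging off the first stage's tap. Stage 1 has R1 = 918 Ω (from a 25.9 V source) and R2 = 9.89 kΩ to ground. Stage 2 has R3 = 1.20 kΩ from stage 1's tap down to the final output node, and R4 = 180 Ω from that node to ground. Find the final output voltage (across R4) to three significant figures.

Stage 2 presents R3+R4 = 1380 Ω as a load on stage 1's tap.
Stage 1's lower leg becomes R2‖(R3+R4) = 1211 Ω, so V_mid = 25.9 × 1211/2129 = 14.73 V.
Stage 2 is itself unloaded: V_out = V_mid × R4/(R3+R4) = 14.73 × 180/1380 = 1.92 V.

V_out ≈ 1.92 V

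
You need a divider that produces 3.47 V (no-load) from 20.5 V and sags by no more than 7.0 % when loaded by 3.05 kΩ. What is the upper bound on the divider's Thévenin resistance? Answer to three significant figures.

Loading drop = R_th/(R_th + R_L) ≤ 0.0700, so R_th ≤ R_L · ε/(1−ε) = 3.05 kΩ × 0.0700/0.9300 = 230 Ω.
(Any R1, R2 with R2/(R1+R2) = 0.169 and R1‖R2 ≤ 230 Ω will meet the spec.)

R_th ≤ 230 Ω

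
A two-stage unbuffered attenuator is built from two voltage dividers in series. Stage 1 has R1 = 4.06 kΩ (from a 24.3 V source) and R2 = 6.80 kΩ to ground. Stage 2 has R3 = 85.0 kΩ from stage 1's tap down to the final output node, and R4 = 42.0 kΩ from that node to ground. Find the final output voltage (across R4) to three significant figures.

Stage 2 presents R3+R4 = 127.0 kΩ as a load on stage 1's tap.
Stage 1's lower leg becomes R2‖(R3+R4) = 6.454 kΩ, so V_mid = 24.3 × 6.454/10.51 = 14.92 V.
Stage 2 is itself unloaded: V_out = V_mid × R4/(R3+R4) = 14.92 × 42.0/127.0 = 4.93 V.

V_out ≈ 4.93 V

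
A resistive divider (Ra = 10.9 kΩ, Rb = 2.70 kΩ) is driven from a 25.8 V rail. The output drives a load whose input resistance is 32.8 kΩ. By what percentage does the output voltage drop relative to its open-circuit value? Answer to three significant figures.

The divider's output (Thévenin) resistance is Ra‖Rb = 2.164 kΩ.
Fractional drop under load = R_th/(R_th + R_L) = 2.164 / (2.164 + 32.8) = 0.06189.
So the output falls by 6.19 %.

6.19 %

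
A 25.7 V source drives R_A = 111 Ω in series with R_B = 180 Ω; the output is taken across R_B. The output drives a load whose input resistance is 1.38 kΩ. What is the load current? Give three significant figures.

I_L ≈ 11.0 mA

R_B‖R_L = 159.2 Ω; V_out = 25.7 × 159.2/270.2 = 15.14 V.
I_L = V_out / R_L = 15.14 / 1.38 kΩ = 11.0 mA.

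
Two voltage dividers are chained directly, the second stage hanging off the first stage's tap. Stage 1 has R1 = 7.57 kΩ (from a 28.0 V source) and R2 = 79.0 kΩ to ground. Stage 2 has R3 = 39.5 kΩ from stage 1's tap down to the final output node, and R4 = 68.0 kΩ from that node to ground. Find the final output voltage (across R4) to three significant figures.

Stage 2 presents R3+R4 = 107.5 kΩ as a load on stage 1's tap.
Stage 1's lower leg becomes R2‖(R3+R4) = 45.54 kΩ, so V_mid = 28.0 × 45.54/53.11 = 24.01 V.
Stage 2 is itself unloaded: V_out = V_mid × R4/(R3+R4) = 24.01 × 68.0/107.5 = 15.2 V.

V_out ≈ 15.2 V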